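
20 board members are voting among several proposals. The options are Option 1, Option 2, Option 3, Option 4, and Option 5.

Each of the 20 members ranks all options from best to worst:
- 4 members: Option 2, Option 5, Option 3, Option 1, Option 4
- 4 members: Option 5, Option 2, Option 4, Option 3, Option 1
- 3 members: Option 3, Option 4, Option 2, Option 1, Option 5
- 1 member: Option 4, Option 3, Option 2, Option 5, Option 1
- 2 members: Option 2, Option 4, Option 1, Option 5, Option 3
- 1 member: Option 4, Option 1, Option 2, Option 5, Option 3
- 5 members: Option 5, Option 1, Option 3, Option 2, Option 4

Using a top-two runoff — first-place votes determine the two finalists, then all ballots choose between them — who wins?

Round 1 first-place votes: Option 1 0, Option 2 6, Option 3 3, Option 4 2, Option 5 9. Option 5 and Option 2 advance.
Runoff: Option 5 is ranked above Option 2 on 9 ballots, Option 2 above Option 5 on 11.

Option 2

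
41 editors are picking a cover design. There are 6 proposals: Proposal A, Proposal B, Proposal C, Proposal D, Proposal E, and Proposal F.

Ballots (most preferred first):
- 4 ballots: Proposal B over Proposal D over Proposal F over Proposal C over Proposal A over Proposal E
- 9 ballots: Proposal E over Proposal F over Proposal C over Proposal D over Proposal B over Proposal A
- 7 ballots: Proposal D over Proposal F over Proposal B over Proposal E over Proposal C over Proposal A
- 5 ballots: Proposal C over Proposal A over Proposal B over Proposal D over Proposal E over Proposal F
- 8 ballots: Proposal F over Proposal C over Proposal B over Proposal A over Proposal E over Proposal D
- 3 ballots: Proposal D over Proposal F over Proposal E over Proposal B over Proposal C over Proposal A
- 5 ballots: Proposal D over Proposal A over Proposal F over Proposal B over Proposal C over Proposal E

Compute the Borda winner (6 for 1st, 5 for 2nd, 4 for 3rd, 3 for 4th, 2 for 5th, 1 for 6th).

Proposal F

Proposal A: 4×2 + 9×1 + 7×1 + 5×5 + 8×3 + 3×1 + 5×5 = 101
Proposal B: 4×6 + 9×2 + 7×4 + 5×4 + 8×4 + 3×3 + 5×3 = 146
Proposal C: 4×3 + 9×4 + 7×2 + 5×6 + 8×5 + 3×2 + 5×2 = 148
Proposal D: 4×5 + 9×3 + 7×6 + 5×3 + 8×1 + 3×6 + 5×6 = 160
Proposal E: 4×1 + 9×6 + 7×3 + 5×2 + 8×2 + 3×4 + 5×1 = 122
Proposal F: 4×4 + 9×5 + 7×5 + 5×1 + 8×6 + 3×5 + 5×4 = 184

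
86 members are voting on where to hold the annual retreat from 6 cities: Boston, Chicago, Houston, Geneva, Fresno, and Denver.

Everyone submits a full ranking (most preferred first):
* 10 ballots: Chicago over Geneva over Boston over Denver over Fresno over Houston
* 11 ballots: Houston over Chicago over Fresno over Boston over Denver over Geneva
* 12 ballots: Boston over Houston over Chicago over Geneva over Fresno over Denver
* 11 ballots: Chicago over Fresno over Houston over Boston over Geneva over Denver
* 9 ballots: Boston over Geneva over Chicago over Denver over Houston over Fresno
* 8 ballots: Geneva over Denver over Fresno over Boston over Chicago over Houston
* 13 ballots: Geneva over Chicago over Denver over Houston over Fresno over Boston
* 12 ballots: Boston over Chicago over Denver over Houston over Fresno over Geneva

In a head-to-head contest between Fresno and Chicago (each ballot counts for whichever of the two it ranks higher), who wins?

Fresno is ranked above Chicago on 8 ballots; Chicago above Fresno on 78.

Chicago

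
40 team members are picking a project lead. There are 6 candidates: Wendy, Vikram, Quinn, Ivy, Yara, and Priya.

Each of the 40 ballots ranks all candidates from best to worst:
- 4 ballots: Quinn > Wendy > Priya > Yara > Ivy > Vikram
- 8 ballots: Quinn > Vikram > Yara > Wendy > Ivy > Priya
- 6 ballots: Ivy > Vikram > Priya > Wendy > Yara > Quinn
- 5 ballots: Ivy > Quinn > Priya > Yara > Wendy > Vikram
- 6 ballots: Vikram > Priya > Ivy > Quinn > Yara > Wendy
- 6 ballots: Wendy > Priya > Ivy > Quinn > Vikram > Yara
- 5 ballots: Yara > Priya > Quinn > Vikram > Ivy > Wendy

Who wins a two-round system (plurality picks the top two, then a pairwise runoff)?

Round 1 first-place votes: Wendy 6, Vikram 6, Quinn 12, Ivy 11, Yara 5, Priya 0. Quinn and Ivy advance.
Runoff: Quinn is ranked above Ivy on 17 ballots, Ivy above Quinn on 23.

Ivy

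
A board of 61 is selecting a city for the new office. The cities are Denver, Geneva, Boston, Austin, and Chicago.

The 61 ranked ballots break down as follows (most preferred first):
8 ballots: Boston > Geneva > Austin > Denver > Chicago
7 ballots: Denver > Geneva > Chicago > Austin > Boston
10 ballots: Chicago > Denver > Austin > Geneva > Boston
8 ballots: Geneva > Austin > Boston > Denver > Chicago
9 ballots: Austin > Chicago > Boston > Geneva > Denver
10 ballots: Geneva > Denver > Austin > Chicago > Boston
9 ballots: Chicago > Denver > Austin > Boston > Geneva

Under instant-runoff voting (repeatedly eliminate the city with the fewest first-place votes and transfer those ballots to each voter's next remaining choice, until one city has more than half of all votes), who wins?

Round 1: Denver 7, Geneva 18, Boston 8, Austin 9, Chicago 19. Denver eliminated.
Round 2: Geneva 25, Boston 8, Austin 9, Chicago 19. Boston eliminated.
Round 3: Geneva 33, Austin 9, Chicago 19. Geneva has a majority (≥31).

Geneva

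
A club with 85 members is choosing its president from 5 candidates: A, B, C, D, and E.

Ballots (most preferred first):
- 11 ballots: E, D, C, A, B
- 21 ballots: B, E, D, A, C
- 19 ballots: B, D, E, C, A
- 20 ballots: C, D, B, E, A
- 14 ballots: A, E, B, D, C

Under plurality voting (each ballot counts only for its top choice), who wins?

B

First-place votes: A 14, B 40, C 20, D 0, E 11.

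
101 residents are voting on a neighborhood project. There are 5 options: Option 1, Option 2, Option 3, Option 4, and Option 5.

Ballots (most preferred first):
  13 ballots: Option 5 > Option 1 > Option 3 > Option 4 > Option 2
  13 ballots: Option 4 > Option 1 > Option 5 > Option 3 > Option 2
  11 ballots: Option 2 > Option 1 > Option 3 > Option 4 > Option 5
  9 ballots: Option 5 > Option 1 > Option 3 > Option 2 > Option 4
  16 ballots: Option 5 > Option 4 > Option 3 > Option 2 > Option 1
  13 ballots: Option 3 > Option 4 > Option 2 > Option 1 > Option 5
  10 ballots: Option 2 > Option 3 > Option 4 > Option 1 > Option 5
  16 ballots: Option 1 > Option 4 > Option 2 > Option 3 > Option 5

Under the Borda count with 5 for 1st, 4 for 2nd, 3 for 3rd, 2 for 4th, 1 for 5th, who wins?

Option 1: 13×4 + 13×4 + 11×4 + 9×4 + 16×1 + 13×2 + 10×2 + 16×5 = 326
Option 2: 13×1 + 13×1 + 11×5 + 9×2 + 16×2 + 13×3 + 10×5 + 16×3 = 268
Option 3: 13×3 + 13×2 + 11×3 + 9×3 + 16×3 + 13×5 + 10×4 + 16×2 = 310
Option 4: 13×2 + 13×5 + 11×2 + 9×1 + 16×4 + 13×4 + 10×3 + 16×4 = 332
Option 5: 13×5 + 13×3 + 11×1 + 9×5 + 16×5 + 13×1 + 10×1 + 16×1 = 279

Option 4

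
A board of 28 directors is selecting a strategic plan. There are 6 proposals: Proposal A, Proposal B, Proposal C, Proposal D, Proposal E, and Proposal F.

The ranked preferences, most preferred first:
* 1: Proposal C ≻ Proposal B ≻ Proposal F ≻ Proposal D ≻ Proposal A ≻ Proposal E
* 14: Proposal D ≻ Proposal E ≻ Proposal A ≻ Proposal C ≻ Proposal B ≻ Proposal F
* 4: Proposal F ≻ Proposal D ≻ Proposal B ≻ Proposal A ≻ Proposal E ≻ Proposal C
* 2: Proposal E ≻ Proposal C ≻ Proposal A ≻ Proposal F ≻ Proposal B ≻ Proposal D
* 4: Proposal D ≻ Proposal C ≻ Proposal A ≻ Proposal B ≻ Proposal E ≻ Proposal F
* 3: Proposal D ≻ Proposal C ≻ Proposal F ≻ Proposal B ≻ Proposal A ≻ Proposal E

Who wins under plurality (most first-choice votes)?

First-place votes: Proposal A 0, Proposal B 0, Proposal C 1, Proposal D 21, Proposal E 2, Proposal F 4.

Proposal D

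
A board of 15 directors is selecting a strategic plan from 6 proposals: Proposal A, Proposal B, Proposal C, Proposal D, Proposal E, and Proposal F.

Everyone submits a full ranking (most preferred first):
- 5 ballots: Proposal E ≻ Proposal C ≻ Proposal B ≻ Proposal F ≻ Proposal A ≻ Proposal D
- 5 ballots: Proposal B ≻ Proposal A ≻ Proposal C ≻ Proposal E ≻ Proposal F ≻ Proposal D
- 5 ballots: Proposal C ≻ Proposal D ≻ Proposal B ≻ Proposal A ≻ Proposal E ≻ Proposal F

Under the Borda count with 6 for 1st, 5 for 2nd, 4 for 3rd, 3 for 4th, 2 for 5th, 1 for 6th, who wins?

Proposal C

Proposal A: 5×2 + 5×5 + 5×3 = 50
Proposal B: 5×4 + 5×6 + 5×4 = 70
Proposal C: 5×5 + 5×4 + 5×6 = 75
Proposal D: 5×1 + 5×1 + 5×5 = 35
Proposal E: 5×6 + 5×3 + 5×2 = 55
Proposal F: 5×3 + 5×2 + 5×1 = 30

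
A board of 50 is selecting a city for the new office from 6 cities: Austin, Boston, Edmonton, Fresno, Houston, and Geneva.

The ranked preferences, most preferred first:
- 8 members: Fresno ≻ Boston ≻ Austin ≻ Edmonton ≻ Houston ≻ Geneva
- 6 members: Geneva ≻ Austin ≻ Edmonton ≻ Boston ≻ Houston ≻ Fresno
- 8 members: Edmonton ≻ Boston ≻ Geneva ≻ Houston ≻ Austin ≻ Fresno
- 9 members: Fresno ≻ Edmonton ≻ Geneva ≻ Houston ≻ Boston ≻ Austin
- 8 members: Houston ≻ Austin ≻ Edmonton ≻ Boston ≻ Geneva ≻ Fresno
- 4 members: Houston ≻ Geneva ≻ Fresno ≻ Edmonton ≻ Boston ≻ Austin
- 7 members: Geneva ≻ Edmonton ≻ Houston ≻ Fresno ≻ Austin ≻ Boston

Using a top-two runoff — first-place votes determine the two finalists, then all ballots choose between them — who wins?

Geneva

Round 1 first-place votes: Austin 0, Boston 0, Edmonton 8, Fresno 17, Houston 12, Geneva 13. Fresno and Geneva advance.
Runoff: Fresno is ranked above Geneva on 17 ballots, Geneva above Fresno on 33.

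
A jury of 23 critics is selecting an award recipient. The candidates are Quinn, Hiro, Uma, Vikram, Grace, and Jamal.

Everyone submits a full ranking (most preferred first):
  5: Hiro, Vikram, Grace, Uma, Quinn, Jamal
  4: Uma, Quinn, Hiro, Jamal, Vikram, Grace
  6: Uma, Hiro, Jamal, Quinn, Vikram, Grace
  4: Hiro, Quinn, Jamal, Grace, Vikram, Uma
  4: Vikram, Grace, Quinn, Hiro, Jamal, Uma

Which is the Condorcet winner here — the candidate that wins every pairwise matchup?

Hiro

Hiro vs Quinn: 15–8
Hiro vs Uma: 13–10
Hiro vs Vikram: 19–4
Hiro vs Grace: 19–4
Hiro vs Jamal: 23–0
Hiro beats every other candidate.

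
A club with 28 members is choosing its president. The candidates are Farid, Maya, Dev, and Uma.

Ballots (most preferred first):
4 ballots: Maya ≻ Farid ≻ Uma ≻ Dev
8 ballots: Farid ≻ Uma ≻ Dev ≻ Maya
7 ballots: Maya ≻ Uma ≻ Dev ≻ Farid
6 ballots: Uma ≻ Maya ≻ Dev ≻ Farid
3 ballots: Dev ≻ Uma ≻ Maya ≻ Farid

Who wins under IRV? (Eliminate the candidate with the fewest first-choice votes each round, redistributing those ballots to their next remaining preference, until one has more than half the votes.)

Uma

Round 1: Farid 8, Maya 11, Dev 3, Uma 6. Dev eliminated.
Round 2: Farid 8, Maya 11, Uma 9. Farid eliminated.
Round 3: Maya 11, Uma 17. Uma has a majority (≥15).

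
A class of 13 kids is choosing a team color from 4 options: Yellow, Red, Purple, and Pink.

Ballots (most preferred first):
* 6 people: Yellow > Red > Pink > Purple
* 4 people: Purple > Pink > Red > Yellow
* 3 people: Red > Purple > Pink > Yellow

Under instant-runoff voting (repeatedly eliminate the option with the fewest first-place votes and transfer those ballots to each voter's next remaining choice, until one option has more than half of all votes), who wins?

Purple

Round 1: Yellow 6, Red 3, Purple 4, Pink 0. Pink eliminated.
Round 2: Yellow 6, Red 3, Purple 4. Red eliminated.
Round 3: Yellow 6, Purple 7. Purple has a majority (≥7).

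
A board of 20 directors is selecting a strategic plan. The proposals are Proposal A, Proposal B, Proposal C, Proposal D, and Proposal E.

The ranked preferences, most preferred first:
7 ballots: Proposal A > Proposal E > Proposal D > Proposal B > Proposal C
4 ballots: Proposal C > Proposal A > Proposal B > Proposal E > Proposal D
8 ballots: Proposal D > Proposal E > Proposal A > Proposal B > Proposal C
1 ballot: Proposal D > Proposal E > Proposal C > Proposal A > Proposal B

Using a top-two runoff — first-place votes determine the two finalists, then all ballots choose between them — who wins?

Round 1 first-place votes: Proposal A 7, Proposal B 0, Proposal C 4, Proposal D 9, Proposal E 0. Proposal D and Proposal A advance.
Runoff: Proposal D is ranked above Proposal A on 9 ballots, Proposal A above Proposal D on 11.

Proposal A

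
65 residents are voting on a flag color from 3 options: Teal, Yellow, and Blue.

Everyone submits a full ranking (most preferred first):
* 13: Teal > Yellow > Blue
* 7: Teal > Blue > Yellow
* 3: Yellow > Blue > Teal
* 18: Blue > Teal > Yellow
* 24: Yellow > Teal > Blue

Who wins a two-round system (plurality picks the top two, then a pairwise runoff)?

Round 1 first-place votes: Teal 20, Yellow 27, Blue 18. Yellow and Teal advance.
Runoff: Yellow is ranked above Teal on 27 ballots, Teal above Yellow on 38.

Teal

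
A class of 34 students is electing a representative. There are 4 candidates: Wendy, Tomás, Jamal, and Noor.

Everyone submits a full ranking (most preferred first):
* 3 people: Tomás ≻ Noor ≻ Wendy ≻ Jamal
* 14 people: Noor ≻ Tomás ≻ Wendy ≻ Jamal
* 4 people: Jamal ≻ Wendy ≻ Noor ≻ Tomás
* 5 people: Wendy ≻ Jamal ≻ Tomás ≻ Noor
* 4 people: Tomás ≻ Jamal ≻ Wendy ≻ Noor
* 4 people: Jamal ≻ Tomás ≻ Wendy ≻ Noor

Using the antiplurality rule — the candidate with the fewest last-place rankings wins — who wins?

Wendy

Last-place votes: Wendy 0, Tomás 4, Jamal 17, Noor 13.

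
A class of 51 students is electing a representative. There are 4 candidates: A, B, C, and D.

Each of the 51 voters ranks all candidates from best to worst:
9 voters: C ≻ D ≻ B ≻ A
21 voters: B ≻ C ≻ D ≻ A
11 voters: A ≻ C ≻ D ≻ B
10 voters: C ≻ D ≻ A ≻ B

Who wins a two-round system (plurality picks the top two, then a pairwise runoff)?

Round 1 first-place votes: A 11, B 21, C 19, D 0. B and C advance.
Runoff: B is ranked above C on 21 ballots, C above B on 30.

C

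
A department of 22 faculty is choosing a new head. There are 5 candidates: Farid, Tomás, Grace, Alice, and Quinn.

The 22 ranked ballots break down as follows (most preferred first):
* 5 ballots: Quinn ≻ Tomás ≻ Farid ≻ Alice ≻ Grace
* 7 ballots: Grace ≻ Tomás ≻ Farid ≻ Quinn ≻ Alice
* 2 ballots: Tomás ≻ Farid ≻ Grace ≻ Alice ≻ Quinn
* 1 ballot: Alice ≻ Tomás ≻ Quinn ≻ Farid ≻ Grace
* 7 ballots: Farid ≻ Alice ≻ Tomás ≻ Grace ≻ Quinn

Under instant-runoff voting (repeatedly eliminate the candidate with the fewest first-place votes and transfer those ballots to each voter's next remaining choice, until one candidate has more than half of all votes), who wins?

Farid

Round 1: Farid 7, Tomás 2, Grace 7, Alice 1, Quinn 5. Alice eliminated.
Round 2: Farid 7, Tomás 3, Grace 7, Quinn 5. Tomás eliminated.
Round 3: Farid 9, Grace 7, Quinn 6. Quinn eliminated.
Round 4: Farid 15, Grace 7. Farid has a majority (≥12).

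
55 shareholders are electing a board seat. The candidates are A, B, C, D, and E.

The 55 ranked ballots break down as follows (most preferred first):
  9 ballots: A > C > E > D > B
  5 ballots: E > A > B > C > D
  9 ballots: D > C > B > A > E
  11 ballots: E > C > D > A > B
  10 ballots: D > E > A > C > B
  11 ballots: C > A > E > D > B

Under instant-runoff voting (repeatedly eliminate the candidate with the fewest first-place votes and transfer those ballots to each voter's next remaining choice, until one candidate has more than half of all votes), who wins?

Round 1: A 9, B 0, C 11, D 19, E 16. B eliminated.
Round 2: A 9, C 11, D 19, E 16. A eliminated.
Round 3: C 20, D 19, E 16. E eliminated.
Round 4: C 36, D 19. C has a majority (≥28).

C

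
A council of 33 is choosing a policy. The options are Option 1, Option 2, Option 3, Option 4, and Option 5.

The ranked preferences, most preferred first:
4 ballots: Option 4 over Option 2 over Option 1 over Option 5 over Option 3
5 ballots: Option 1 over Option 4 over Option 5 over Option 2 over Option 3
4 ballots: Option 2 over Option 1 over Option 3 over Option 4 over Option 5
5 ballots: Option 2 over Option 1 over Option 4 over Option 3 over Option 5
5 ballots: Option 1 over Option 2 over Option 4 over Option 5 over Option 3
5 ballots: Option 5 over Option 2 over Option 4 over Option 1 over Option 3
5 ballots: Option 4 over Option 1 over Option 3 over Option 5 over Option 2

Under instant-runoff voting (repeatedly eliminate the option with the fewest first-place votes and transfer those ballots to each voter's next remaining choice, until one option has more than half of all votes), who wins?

Option 2

Round 1: Option 1 10, Option 2 9, Option 3 0, Option 4 9, Option 5 5. Option 3 eliminated.
Round 2: Option 1 10, Option 2 9, Option 4 9, Option 5 5. Option 5 eliminated.
Round 3: Option 1 10, Option 2 14, Option 4 9. Option 4 eliminated.
Round 4: Option 1 15, Option 2 18. Option 2 has a majority (≥17).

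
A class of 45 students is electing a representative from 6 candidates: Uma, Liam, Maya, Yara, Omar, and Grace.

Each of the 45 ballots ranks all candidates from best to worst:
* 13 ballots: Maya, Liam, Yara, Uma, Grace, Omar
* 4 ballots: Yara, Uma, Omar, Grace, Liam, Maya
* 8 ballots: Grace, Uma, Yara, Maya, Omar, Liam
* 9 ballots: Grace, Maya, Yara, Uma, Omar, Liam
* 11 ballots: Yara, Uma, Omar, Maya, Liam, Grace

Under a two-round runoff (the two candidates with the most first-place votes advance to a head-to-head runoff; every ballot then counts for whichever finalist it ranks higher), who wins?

Yara

Round 1 first-place votes: Uma 0, Liam 0, Maya 13, Yara 15, Omar 0, Grace 17. Grace and Yara advance.
Runoff: Grace is ranked above Yara on 17 ballots, Yara above Grace on 28.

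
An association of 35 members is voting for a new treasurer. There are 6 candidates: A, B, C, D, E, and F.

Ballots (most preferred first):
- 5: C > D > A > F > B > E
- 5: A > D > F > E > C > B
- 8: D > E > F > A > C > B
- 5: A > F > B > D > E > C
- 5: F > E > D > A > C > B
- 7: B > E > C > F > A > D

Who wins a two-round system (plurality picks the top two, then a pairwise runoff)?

Round 1 first-place votes: A 10, B 7, C 5, D 8, E 0, F 5. A and D advance.
Runoff: A is ranked above D on 17 ballots, D above A on 18.

D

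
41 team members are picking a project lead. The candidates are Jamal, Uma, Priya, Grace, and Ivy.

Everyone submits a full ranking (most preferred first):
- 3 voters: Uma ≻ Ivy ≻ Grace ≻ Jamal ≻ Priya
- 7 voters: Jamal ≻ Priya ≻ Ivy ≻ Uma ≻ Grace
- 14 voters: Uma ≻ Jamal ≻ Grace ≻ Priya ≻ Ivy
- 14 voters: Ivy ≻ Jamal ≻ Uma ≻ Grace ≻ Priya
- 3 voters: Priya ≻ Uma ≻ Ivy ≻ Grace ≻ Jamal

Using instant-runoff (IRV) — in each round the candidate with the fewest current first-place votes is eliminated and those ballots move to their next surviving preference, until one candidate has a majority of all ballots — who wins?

Round 1: Jamal 7, Uma 17, Priya 3, Grace 0, Ivy 14. Grace eliminated.
Round 2: Jamal 7, Uma 17, Priya 3, Ivy 14. Priya eliminated.
Round 3: Jamal 7, Uma 20, Ivy 14. Jamal eliminated.
Round 4: Uma 20, Ivy 21. Ivy has a majority (≥21).

Ivy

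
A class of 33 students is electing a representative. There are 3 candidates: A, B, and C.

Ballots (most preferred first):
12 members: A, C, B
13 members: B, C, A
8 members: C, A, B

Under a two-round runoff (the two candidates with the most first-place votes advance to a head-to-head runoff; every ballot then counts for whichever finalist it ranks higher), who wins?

Round 1 first-place votes: A 12, B 13, C 8. B and A advance.
Runoff: B is ranked above A on 13 ballots, A above B on 20.

A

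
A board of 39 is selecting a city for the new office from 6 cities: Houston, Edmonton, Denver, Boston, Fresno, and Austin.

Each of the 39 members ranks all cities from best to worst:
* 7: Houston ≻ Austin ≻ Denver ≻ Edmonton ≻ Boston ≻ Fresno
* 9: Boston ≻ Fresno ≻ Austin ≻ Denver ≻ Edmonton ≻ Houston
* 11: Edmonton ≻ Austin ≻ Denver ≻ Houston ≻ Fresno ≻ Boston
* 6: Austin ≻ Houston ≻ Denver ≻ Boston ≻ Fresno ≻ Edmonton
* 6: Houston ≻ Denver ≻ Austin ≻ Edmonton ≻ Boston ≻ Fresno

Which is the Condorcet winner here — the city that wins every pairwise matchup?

Austin

Austin vs Houston: 26–13
Austin vs Edmonton: 28–11
Austin vs Denver: 33–6
Austin vs Boston: 30–9
Austin vs Fresno: 30–9
Austin beats every other city.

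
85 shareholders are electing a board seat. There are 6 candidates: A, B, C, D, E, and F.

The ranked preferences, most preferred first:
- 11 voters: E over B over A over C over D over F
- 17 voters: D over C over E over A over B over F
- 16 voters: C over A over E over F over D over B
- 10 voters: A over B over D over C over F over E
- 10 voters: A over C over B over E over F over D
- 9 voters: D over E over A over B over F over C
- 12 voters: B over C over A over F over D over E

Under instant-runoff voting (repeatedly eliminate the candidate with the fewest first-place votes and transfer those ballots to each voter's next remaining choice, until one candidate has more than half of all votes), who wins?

Round 1: A 20, B 12, C 16, D 26, E 11, F 0. F eliminated.
Round 2: A 20, B 12, C 16, D 26, E 11. E eliminated.
Round 3: A 20, B 23, C 16, D 26. C eliminated.
Round 4: A 36, B 23, D 26. B eliminated.
Round 5: A 59, D 26. A has a majority (≥43).

A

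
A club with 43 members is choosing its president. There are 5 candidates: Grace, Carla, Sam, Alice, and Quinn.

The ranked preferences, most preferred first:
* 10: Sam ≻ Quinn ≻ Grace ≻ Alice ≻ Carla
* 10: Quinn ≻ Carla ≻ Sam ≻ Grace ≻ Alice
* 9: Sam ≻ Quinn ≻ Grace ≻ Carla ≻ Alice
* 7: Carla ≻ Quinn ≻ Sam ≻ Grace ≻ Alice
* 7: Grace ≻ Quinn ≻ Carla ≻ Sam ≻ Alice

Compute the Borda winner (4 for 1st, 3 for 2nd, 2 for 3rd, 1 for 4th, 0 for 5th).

Quinn

Grace: 10×2 + 10×1 + 9×2 + 7×1 + 7×4 = 83
Carla: 10×0 + 10×3 + 9×1 + 7×4 + 7×2 = 81
Sam: 10×4 + 10×2 + 9×4 + 7×2 + 7×1 = 117
Alice: 10×1 + 10×0 + 9×0 + 7×0 + 7×0 = 10
Quinn: 10×3 + 10×4 + 9×3 + 7×3 + 7×3 = 139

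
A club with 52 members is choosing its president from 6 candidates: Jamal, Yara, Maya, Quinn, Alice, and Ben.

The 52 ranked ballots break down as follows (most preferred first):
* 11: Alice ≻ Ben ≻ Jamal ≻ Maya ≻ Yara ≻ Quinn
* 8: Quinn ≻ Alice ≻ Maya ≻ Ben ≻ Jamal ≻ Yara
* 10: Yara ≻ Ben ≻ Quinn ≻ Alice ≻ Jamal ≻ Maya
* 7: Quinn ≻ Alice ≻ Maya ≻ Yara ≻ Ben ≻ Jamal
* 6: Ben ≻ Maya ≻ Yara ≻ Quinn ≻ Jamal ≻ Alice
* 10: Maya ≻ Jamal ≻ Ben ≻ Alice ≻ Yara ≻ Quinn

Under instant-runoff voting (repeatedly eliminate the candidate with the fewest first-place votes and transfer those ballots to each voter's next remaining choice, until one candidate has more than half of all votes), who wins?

Round 1: Jamal 0, Yara 10, Maya 10, Quinn 15, Alice 11, Ben 6. Jamal eliminated.
Round 2: Yara 10, Maya 10, Quinn 15, Alice 11, Ben 6. Ben eliminated.
Round 3: Yara 10, Maya 16, Quinn 15, Alice 11. Yara eliminated.
Round 4: Maya 16, Quinn 25, Alice 11. Alice eliminated.
Round 5: Maya 27, Quinn 25. Maya has a majority (≥27).

Maya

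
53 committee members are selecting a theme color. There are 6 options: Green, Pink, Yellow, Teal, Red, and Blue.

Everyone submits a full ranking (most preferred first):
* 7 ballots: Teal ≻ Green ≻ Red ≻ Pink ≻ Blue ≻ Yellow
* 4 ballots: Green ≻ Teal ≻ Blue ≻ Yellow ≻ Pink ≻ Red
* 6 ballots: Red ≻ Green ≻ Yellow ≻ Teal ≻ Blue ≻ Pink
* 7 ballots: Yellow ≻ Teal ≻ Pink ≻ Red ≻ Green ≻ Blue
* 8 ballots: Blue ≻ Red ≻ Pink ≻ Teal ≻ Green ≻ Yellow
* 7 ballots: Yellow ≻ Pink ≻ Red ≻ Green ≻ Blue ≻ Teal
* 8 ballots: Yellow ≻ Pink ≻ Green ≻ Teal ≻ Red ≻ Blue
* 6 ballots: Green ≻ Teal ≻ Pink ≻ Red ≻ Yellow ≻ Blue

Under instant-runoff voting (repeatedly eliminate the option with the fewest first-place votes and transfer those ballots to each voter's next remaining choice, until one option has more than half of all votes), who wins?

Round 1: Green 10, Pink 0, Yellow 22, Teal 7, Red 6, Blue 8. Pink eliminated.
Round 2: Green 10, Yellow 22, Teal 7, Red 6, Blue 8. Red eliminated.
Round 3: Green 16, Yellow 22, Teal 7, Blue 8. Teal eliminated.
Round 4: Green 23, Yellow 22, Blue 8. Blue eliminated.
Round 5: Green 31, Yellow 22. Green has a majority (≥27).

Green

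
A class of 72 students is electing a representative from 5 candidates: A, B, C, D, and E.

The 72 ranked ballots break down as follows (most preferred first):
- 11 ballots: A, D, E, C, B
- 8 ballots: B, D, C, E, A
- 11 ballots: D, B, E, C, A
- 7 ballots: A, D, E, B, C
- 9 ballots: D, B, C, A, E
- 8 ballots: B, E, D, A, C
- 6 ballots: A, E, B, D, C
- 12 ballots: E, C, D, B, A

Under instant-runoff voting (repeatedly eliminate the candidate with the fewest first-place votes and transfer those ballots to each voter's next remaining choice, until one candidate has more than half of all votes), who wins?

D

Round 1: A 24, B 16, C 0, D 20, E 12. C eliminated.
Round 2: A 24, B 16, D 20, E 12. E eliminated.
Round 3: A 24, B 16, D 32. B eliminated.
Round 4: A 24, D 48. D has a majority (≥37).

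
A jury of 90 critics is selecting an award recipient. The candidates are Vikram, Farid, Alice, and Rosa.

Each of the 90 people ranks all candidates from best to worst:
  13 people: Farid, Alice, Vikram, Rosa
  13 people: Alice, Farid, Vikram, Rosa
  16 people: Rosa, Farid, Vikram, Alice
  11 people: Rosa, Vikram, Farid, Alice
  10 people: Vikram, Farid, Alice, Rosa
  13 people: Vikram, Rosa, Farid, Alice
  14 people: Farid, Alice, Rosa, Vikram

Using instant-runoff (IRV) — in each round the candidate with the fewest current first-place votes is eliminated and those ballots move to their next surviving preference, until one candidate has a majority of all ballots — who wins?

Farid

Round 1: Vikram 23, Farid 27, Alice 13, Rosa 27. Alice eliminated.
Round 2: Vikram 23, Farid 40, Rosa 27. Vikram eliminated.
Round 3: Farid 50, Rosa 40. Farid has a majority (≥46).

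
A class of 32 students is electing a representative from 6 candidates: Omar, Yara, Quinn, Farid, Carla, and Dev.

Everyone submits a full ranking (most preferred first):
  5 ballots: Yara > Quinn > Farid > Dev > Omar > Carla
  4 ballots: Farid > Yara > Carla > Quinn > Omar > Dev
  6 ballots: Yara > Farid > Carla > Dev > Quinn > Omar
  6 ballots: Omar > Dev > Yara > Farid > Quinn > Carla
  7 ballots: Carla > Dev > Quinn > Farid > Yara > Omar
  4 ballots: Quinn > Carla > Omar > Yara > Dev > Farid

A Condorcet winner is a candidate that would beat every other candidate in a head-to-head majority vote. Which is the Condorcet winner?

Yara

Yara vs Omar: 22–10
Yara vs Quinn: 21–11
Yara vs Farid: 21–11
Yara vs Carla: 21–11
Yara vs Dev: 19–13
Yara beats every other candidate.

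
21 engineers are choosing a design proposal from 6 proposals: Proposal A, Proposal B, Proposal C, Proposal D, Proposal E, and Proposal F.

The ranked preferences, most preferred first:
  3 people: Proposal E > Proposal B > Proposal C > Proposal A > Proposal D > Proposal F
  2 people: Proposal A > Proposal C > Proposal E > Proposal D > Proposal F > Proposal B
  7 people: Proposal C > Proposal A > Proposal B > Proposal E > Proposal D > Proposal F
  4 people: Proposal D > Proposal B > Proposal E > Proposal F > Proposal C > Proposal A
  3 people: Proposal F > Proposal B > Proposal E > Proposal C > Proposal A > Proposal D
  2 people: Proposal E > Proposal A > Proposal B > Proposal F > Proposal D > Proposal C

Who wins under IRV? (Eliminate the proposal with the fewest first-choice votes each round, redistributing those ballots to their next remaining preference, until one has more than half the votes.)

Round 1: Proposal A 2, Proposal B 0, Proposal C 7, Proposal D 4, Proposal E 5, Proposal F 3. Proposal B eliminated.
Round 2: Proposal A 2, Proposal C 7, Proposal D 4, Proposal E 5, Proposal F 3. Proposal A eliminated.
Round 3: Proposal C 9, Proposal D 4, Proposal E 5, Proposal F 3. Proposal F eliminated.
Round 4: Proposal C 9, Proposal D 4, Proposal E 8. Proposal D eliminated.
Round 5: Proposal C 9, Proposal E 12. Proposal E has a majority (≥11).

Proposal E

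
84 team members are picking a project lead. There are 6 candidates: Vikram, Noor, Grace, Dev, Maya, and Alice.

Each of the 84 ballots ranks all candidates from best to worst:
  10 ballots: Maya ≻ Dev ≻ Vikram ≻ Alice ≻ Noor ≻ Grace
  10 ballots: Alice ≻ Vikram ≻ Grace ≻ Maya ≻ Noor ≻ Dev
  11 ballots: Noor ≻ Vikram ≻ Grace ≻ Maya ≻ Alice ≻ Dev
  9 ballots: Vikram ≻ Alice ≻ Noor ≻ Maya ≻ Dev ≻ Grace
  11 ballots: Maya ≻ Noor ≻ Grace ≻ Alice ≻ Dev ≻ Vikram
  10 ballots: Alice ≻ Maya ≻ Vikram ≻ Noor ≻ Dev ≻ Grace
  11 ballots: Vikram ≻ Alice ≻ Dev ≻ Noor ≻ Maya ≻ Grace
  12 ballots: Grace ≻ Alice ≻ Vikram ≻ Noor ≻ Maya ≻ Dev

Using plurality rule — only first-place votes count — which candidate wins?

First-place votes: Vikram 20, Noor 11, Grace 12, Dev 0, Maya 21, Alice 20.

Maya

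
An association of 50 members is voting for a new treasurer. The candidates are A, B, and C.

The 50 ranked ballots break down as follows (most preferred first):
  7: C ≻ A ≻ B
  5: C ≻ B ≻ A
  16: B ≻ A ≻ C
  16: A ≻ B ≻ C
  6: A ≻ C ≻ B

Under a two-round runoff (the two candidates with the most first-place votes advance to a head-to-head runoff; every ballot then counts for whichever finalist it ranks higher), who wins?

Round 1 first-place votes: A 22, B 16, C 12. A and B advance.
Runoff: A is ranked above B on 29 ballots, B above A on 21.

A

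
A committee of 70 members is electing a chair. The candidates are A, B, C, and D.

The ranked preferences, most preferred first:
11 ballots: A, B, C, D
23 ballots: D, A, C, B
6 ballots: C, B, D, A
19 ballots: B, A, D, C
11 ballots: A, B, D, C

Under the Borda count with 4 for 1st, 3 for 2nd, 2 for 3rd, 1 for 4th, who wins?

A: 11×4 + 23×3 + 6×1 + 19×3 + 11×4 = 220
B: 11×3 + 23×1 + 6×3 + 19×4 + 11×3 = 183
C: 11×2 + 23×2 + 6×4 + 19×1 + 11×1 = 122
D: 11×1 + 23×4 + 6×2 + 19×2 + 11×2 = 175

A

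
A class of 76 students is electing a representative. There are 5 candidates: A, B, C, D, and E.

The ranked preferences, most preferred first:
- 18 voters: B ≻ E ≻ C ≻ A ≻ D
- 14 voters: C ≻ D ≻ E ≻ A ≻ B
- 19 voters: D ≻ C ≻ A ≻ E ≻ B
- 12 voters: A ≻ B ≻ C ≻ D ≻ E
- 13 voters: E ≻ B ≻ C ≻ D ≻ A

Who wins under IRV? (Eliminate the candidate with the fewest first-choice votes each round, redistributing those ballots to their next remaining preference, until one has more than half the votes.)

Round 1: A 12, B 18, C 14, D 19, E 13. A eliminated.
Round 2: B 30, C 14, D 19, E 13. E eliminated.
Round 3: B 43, C 14, D 19. B has a majority (≥39).

B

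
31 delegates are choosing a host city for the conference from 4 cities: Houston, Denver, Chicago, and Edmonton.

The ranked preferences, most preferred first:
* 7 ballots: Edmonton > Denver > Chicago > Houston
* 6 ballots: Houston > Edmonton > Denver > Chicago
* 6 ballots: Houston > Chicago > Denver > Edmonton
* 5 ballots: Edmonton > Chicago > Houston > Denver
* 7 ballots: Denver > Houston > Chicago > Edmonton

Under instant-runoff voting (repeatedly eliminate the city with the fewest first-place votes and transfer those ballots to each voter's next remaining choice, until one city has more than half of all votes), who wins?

Houston

Round 1: Houston 12, Denver 7, Chicago 0, Edmonton 12. Chicago eliminated.
Round 2: Houston 12, Denver 7, Edmonton 12. Denver eliminated.
Round 3: Houston 19, Edmonton 12. Houston has a majority (≥16).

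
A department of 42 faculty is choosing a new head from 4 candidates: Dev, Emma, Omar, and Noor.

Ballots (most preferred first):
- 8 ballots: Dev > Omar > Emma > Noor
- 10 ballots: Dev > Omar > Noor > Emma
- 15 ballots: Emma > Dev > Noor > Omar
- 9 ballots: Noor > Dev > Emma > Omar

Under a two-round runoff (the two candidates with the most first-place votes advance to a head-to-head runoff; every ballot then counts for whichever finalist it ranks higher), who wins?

Round 1 first-place votes: Dev 18, Emma 15, Omar 0, Noor 9. Dev and Emma advance.
Runoff: Dev is ranked above Emma on 27 ballots, Emma above Dev on 15.

Dev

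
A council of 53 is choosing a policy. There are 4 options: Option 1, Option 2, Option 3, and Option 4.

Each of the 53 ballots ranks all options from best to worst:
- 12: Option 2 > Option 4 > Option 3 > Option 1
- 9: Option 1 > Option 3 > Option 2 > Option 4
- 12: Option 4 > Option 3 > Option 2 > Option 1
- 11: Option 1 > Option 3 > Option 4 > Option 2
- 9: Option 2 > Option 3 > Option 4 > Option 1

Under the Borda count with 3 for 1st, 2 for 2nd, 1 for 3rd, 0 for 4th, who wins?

Option 3

Option 1: 12×0 + 9×3 + 12×0 + 11×3 + 9×0 = 60
Option 2: 12×3 + 9×1 + 12×1 + 11×0 + 9×3 = 84
Option 3: 12×1 + 9×2 + 12×2 + 11×2 + 9×2 = 94
Option 4: 12×2 + 9×0 + 12×3 + 11×1 + 9×1 = 80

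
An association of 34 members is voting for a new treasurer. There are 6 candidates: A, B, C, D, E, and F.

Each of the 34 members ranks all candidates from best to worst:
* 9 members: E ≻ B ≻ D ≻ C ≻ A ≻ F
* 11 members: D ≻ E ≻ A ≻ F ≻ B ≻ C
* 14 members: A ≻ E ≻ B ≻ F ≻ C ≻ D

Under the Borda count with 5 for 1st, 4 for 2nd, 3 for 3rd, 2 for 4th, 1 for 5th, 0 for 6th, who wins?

A: 9×1 + 11×3 + 14×5 = 112
B: 9×4 + 11×1 + 14×3 = 89
C: 9×2 + 11×0 + 14×1 = 32
D: 9×3 + 11×5 + 14×0 = 82
E: 9×5 + 11×4 + 14×4 = 145
F: 9×0 + 11×2 + 14×2 = 50

E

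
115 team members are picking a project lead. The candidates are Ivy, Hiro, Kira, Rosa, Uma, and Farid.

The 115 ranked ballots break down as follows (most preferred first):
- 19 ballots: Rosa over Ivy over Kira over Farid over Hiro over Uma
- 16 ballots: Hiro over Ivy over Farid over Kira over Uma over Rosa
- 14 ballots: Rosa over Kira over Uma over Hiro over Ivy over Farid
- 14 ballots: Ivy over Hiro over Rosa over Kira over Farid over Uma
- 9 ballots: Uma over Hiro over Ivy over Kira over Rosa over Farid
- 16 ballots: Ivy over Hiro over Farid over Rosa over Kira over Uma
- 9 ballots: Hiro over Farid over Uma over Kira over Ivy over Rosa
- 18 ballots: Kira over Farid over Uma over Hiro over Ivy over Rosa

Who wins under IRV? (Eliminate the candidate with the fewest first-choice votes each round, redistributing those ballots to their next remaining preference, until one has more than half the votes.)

Round 1: Ivy 30, Hiro 25, Kira 18, Rosa 33, Uma 9, Farid 0. Farid eliminated.
Round 2: Ivy 30, Hiro 25, Kira 18, Rosa 33, Uma 9. Uma eliminated.
Round 3: Ivy 30, Hiro 34, Kira 18, Rosa 33. Kira eliminated.
Round 4: Ivy 30, Hiro 52, Rosa 33. Ivy eliminated.
Round 5: Hiro 82, Rosa 33. Hiro has a majority (≥58).

Hiro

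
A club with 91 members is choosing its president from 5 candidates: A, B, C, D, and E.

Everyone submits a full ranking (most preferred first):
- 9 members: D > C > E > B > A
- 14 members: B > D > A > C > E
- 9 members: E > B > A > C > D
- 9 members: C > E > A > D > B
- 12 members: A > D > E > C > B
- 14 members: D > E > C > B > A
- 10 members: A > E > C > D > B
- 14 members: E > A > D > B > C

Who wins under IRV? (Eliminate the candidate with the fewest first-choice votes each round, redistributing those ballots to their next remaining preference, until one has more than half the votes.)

Round 1: A 22, B 14, C 9, D 23, E 23. C eliminated.
Round 2: A 22, B 14, D 23, E 32. B eliminated.
Round 3: A 22, D 37, E 32. A eliminated.
Round 4: D 49, E 42. D has a majority (≥46).

D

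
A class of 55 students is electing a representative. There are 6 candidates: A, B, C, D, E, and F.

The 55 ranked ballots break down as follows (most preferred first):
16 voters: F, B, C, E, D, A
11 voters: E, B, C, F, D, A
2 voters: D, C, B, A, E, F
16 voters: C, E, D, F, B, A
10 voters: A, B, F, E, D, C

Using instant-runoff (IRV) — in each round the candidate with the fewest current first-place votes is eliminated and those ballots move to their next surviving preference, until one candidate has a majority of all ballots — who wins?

Round 1: A 10, B 0, C 16, D 2, E 11, F 16. B eliminated.
Round 2: A 10, C 16, D 2, E 11, F 16. D eliminated.
Round 3: A 10, C 18, E 11, F 16. A eliminated.
Round 4: C 18, E 11, F 26. E eliminated.
Round 5: C 29, F 26. C has a majority (≥28).

C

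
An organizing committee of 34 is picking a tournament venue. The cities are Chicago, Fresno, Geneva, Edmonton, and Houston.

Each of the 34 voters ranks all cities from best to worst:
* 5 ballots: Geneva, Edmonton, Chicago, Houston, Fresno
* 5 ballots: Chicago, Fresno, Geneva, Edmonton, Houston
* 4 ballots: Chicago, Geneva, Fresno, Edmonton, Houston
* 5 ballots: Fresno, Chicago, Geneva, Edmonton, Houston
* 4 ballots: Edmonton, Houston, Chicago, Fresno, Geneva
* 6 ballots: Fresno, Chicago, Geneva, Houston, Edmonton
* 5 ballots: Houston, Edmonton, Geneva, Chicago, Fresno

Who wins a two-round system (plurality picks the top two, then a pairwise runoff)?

Chicago

Round 1 first-place votes: Chicago 9, Fresno 11, Geneva 5, Edmonton 4, Houston 5. Fresno and Chicago advance.
Runoff: Fresno is ranked above Chicago on 11 ballots, Chicago above Fresno on 23.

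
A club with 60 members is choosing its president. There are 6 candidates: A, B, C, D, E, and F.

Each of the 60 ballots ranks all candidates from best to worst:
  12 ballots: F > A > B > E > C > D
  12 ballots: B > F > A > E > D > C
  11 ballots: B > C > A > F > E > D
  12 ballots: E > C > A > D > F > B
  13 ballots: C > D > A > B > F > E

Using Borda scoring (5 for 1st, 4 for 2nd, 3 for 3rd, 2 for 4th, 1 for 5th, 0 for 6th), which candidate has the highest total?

A: 12×4 + 12×3 + 11×3 + 12×3 + 13×3 = 192
B: 12×3 + 12×5 + 11×5 + 12×0 + 13×2 = 177
C: 12×1 + 12×0 + 11×4 + 12×4 + 13×5 = 169
D: 12×0 + 12×1 + 11×0 + 12×2 + 13×4 = 88
E: 12×2 + 12×2 + 11×1 + 12×5 + 13×0 = 119
F: 12×5 + 12×4 + 11×2 + 12×1 + 13×1 = 155

A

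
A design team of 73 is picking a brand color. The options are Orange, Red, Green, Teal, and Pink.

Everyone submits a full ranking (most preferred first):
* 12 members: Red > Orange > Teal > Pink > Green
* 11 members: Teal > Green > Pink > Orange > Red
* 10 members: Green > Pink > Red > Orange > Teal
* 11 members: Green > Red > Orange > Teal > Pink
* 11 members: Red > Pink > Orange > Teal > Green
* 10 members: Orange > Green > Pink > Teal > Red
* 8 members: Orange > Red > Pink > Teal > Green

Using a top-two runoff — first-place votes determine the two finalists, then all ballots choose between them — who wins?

Round 1 first-place votes: Orange 18, Red 23, Green 21, Teal 11, Pink 0. Red and Green advance.
Runoff: Red is ranked above Green on 31 ballots, Green above Red on 42.

Green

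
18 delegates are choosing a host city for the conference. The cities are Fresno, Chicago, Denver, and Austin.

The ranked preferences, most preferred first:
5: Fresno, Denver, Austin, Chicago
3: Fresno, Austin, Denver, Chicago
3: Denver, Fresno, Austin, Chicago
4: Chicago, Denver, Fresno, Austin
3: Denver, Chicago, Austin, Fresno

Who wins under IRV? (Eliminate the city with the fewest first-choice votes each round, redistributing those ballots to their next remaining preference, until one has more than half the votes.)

Denver

Round 1: Fresno 8, Chicago 4, Denver 6, Austin 0. Austin eliminated.
Round 2: Fresno 8, Chicago 4, Denver 6. Chicago eliminated.
Round 3: Fresno 8, Denver 10. Denver has a majority (≥10).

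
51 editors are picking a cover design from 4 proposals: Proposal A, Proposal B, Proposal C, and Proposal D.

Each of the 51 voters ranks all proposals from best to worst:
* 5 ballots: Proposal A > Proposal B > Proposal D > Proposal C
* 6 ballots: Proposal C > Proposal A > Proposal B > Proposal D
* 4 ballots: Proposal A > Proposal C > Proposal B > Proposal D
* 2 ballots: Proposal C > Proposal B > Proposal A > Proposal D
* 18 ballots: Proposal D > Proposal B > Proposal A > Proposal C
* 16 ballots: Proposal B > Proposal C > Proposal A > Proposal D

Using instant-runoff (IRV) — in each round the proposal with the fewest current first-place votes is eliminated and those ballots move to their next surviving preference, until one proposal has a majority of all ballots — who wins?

Proposal B

Round 1: Proposal A 9, Proposal B 16, Proposal C 8, Proposal D 18. Proposal C eliminated.
Round 2: Proposal A 15, Proposal B 18, Proposal D 18. Proposal A eliminated.
Round 3: Proposal B 33, Proposal D 18. Proposal B has a majority (≥26).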